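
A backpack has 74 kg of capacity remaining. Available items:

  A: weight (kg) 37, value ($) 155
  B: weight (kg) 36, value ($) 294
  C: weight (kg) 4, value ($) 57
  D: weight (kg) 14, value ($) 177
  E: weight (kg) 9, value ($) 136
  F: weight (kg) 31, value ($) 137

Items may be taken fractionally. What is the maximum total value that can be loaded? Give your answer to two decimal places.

712.61

Order: E (136/9=15.11) > C (57/4=14.25) > D (177/14=12.64) > B (294/36=8.17) > F (137/31=4.42) > A (155/37=4.19)
Fill: take E (9 @ 136) → take C (4 @ 57) → take D (14 @ 177) → take B (36 @ 294) → take 11/31 of F → 48.61; 74/74 used.
Total value = 712.61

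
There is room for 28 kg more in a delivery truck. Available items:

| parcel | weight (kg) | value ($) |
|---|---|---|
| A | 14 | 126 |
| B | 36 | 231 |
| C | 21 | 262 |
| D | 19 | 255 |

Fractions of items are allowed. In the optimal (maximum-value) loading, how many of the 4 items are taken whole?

1

Greedy by value/weight ratio, highest first.
Ratios (sorted): D 13.42, C 12.48, A 9.00, B 6.42
take D (19 @ 255); take 9/21 of C → 112.29. Capacity used 28/28.
1 item(s) taken whole; one partial (take 9/21 of C).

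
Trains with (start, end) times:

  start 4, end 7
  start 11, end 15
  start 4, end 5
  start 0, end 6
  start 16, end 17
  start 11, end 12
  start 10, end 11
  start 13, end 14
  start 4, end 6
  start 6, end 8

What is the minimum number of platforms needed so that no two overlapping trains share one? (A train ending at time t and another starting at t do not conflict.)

The answer is the maximum number of intervals overlapping at any instant.
Events (time:±→running): 0:+→1 4:+→2 4:+→3 4:+→4 … peak 4.

4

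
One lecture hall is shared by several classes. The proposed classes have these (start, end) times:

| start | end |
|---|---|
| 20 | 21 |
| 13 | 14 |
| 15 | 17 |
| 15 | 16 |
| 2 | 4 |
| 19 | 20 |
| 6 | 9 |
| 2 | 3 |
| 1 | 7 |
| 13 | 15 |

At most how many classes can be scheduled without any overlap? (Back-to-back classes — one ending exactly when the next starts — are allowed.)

6

Greedy by earliest finish: after sorting by end time, pick each interval compatible with the last pick.
Sorted by end: (2,3)  (2,4)  (1,7)  (6,9)  (13,14)  (13,15)  (15,16)  (15,17)  (19,20)  (20,21)
take (2,3); take (6,9); take (13,14); skip (13,15); take (15,16); take (19,20); take (20,21).
Selected 6 classes.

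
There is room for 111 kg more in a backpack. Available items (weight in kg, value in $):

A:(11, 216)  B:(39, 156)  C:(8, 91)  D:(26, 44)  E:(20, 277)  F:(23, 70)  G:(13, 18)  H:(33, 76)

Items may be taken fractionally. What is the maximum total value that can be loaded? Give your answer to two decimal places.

833.03

Order: A (216/11=19.64) > E (277/20=13.85) > C (91/8=11.38) > B (156/39=4.00) > F (70/23=3.04) > H (76/33=2.30) > D (44/26=1.69) > G (18/13=1.38)
Fill: take A (11 @ 216) → take E (20 @ 277) → take C (8 @ 91) → take B (39 @ 156) → take F (23 @ 70) → take 10/33 of H → 23.03; 111/111 used.
Total value = 833.03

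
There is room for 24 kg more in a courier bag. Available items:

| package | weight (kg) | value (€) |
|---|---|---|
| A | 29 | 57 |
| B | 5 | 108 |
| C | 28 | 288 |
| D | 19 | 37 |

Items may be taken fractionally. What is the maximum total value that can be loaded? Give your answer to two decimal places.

Sort by value per unit weight and fill in that order.
Order: B (108/5=21.60) > C (288/28=10.29) > A (57/29=1.97) > D (37/19=1.95)
Fill: take B (5 @ 108) → take 19/28 of C → 195.43; 24/24 used.
Total value = 303.43

303.43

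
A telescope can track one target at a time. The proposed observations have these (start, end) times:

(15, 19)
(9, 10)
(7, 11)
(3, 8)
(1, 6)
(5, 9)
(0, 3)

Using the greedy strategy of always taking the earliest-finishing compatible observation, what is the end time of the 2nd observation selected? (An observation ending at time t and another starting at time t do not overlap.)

8

Greedy by earliest finish: after sorting by end time, pick each interval compatible with the last pick.
By end time: (0,3), (1,6), (3,8), (5,9), (9,10), (7,11), (15,19).
Pick (0,3); next start ≥ 3 → (3,8); next start ≥ 8 → (9,10); next start ≥ 10 → (15,19).
Selected: (0,3) (3,8) (9,10) (15,19)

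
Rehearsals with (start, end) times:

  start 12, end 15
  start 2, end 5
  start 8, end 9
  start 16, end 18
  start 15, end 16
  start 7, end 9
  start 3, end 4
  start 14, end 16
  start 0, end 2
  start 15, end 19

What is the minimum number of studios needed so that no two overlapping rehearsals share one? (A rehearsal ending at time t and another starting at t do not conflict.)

3

starts: [0, 2, 3, 7, 8, 12, 14, 15, 15, 16]
ends:   [2, 4, 5, 9, 9, 15, 16, 16, 18, 19]
s0→1 e2→0 s2→1 s3→2 e4→1 e5→0 s7→1 s8→2 e9→1 e9→0 s12→1 s14→2 e15→1 s15→2 s15→3  — peak 3.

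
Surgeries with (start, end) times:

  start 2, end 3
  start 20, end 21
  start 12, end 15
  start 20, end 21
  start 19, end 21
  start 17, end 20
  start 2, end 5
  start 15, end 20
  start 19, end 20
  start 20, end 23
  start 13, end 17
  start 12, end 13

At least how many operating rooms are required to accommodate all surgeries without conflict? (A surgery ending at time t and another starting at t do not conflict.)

4

Count concurrent intervals with a sweep; the peak is the room count.
starts: [2, 2, 12, 12, 13, 15, 17, 19, 19, 20, 20, 20]
ends:   [3, 5, 13, 15, 17, 20, 20, 20, 21, 21, 21, 23]
s2→1 s2→2 e3→1 e5→0 s12→1 s12→2 e13→1 s13→2 e15→1 s15→2 e17→1 s17→2 s19→3 s19→4  — peak 4.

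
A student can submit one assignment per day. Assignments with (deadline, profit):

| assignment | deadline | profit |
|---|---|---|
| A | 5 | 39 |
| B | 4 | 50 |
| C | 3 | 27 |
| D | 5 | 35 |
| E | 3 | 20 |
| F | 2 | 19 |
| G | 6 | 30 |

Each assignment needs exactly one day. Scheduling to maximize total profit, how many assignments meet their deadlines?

Sort by profit descending; place each in the latest free slot ≤ its deadline.
By profit: B(d4,50), A(d5,39), D(d5,35), G(d6,30), C(d3,27), E(d3,20), F(d2,19)
B→slot 4; A→slot 5; D→slot 3; G→slot 6; C→slot 2; E→slot 1; F skipped.
6 of 7 scheduled.

6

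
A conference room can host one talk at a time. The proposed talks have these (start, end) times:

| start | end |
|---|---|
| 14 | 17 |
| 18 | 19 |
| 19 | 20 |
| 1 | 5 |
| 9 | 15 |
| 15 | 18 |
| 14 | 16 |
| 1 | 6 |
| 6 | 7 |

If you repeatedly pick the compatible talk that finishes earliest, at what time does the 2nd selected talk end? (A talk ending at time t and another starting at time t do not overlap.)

Greedy by earliest finish: after sorting by end time, pick each interval compatible with the last pick.
Sorted by end: (1,5)  (1,6)  (6,7)  (9,15)  (14,16)  (14,17)  (15,18)  (18,19)  (19,20)
take (1,5); skip (1,6); take (6,7); take (9,15); take (15,18); take (18,19); take (19,20).
Selected: (1,5) (6,7) (9,15) (15,18) (18,19) (19,20)

7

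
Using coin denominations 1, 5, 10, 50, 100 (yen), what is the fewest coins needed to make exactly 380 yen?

380 − 3×100→80 − 1×50→30 − 3×10→0
Total coins = 3 + 1 + 3 = 7

7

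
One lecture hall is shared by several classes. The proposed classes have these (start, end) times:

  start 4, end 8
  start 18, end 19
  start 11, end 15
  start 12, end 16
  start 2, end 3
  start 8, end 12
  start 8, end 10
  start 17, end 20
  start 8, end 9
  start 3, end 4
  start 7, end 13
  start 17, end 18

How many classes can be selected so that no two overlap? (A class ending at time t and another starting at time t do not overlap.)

Sorted by end: (2,3)  (3,4)  (4,8)  (8,9)  (8,10)  (8,12)  (7,13)  (11,15)  (12,16)  (17,18)  (18,19)  (17,20)
take (2,3); take (3,4); take (4,8); take (8,9); skip (8,10); take (11,15); skip (12,16); take (17,18); take (18,19); skip (17,20).
Selected 7 classes.

7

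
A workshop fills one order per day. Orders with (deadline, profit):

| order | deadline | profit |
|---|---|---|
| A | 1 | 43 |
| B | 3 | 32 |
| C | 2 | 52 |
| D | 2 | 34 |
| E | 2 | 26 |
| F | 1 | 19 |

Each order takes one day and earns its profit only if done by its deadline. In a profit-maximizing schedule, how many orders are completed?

3

Sort by profit descending; place each in the latest free slot ≤ its deadline.
Profit order: C=52 A=43 D=34 B=32 E=26 F=19
Assign: C→slot 2, A→slot 1, D skipped, B→slot 3, E skipped, F skipped.
Slots: [1:A] [2:C] [3:B]
3 of 6 scheduled.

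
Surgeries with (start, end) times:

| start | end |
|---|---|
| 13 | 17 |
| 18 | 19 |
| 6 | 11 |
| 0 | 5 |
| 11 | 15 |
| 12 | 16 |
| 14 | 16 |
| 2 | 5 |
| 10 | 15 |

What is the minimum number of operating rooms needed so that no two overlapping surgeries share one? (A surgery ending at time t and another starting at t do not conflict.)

5

Events (time:±→running): 0:+→1 2:+→2 5:-→1 5:-→0 6:+→1 10:+→2 11:-→1 11:+→2 12:+→3 13:+→4 14:+→5 … peak 5.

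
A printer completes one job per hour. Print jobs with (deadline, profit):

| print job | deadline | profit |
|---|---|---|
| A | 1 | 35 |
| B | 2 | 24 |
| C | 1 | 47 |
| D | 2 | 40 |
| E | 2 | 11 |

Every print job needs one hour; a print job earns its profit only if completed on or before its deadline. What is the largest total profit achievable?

Sort by profit descending; place each in the latest free slot ≤ its deadline.
By profit: C(d1,47), D(d2,40), A(d1,35), B(d2,24), E(d2,11)
C→slot 1; D→slot 2; A skipped; B skipped; E skipped.
Profit = 47 + 40 = 87

87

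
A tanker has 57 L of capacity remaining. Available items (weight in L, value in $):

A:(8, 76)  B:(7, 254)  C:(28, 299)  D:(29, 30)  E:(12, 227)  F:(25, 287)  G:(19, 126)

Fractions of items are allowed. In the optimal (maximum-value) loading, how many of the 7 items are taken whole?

Greedy by value/weight ratio, highest first.
Ratios (sorted): B 36.29, E 18.92, F 11.48, C 10.68, A 9.50, G 6.63, D 1.03
take B (7 @ 254); take E (12 @ 227); take F (25 @ 287); take 13/28 of C → 138.82. Capacity used 57/57.
3 item(s) taken whole; one partial (take 13/28 of C).

3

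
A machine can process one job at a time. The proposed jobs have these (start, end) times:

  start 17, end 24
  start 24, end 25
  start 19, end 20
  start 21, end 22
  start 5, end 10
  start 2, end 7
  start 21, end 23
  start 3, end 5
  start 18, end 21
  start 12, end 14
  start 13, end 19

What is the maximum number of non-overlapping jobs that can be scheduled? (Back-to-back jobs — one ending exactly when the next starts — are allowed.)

By end time: (3,5), (2,7), (5,10), (12,14), (13,19), (19,20), (18,21), (21,22), (21,23), (17,24), (24,25).
Pick (3,5); next start ≥ 5 → (5,10); next start ≥ 10 → (12,14); next start ≥ 14 → (19,20); next start ≥ 20 → (21,22); next start ≥ 22 → (24,25).
Selected 6 jobs.

6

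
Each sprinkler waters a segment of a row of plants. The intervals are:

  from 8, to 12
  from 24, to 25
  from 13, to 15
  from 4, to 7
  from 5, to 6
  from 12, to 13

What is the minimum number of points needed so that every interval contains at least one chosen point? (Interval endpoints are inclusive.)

Sorted: [5,6] [4,7] [8,12] [12,13] [13,15] [24,25]
{[5,6],[4,7]} hit by 6; {[8,12],[12,13]} hit by 12; {[13,15]} hit by 15; {[24,25]} hit by 25.
Points: 6, 12, 15, 25 (4 total).

4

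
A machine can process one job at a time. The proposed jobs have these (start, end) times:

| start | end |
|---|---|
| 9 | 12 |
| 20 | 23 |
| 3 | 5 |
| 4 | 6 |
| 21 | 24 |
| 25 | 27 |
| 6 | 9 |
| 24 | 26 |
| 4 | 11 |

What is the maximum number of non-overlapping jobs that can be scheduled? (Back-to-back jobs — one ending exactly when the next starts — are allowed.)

Greedy by earliest finish: after sorting by end time, pick each interval compatible with the last pick.
By end time: (3,5), (4,6), (6,9), (4,11), (9,12), (20,23), (21,24), (24,26), (25,27).
Pick (3,5); next start ≥ 5 → (6,9); next start ≥ 9 → (9,12); next start ≥ 12 → (20,23); next start ≥ 23 → (24,26).
Selected 5 jobs.

5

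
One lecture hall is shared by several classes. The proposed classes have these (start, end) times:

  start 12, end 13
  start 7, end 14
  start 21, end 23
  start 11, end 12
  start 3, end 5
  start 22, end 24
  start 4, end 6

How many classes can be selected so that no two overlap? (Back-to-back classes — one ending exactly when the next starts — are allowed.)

Greedy by earliest finish: after sorting by end time, pick each interval compatible with the last pick.
By end time: (3,5), (4,6), (11,12), (12,13), (7,14), (21,23), (22,24).
Pick (3,5); next start ≥ 5 → (11,12); next start ≥ 12 → (12,13); next start ≥ 13 → (21,23).
Selected 4 classes.

4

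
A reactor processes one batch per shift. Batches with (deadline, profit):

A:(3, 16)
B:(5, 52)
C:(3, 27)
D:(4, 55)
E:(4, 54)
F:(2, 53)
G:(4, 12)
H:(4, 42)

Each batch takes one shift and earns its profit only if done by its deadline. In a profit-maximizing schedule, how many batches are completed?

Profit order: D=55 E=54 F=53 B=52 H=42 C=27 A=16 G=12
Assign: D→slot 4, E→slot 3, F→slot 2, B→slot 5, H→slot 1, C skipped, A skipped, G skipped.
Slots: [1:H] [2:F] [3:E] [4:D] [5:B]
5 of 8 scheduled.

5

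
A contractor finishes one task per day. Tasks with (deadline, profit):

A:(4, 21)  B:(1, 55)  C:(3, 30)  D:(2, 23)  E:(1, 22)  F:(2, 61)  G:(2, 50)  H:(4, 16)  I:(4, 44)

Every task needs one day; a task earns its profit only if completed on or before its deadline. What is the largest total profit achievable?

Profit order: F=61 B=55 G=50 I=44 C=30 D=23 E=22 A=21 H=16
Assign: F→slot 2, B→slot 1, G skipped, I→slot 4, C→slot 3, D skipped, E skipped, A skipped, H skipped.
Slots: [1:B] [2:F] [3:C] [4:I]
Profit = 55 + 61 + 30 + 44 = 190

190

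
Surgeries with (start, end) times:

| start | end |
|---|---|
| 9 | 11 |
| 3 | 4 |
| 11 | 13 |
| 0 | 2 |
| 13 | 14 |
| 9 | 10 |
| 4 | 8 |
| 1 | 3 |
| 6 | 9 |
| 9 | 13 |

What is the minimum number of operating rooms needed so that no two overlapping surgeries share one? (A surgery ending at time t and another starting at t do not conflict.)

3

Count concurrent intervals with a sweep; the peak is the room count.
starts: [0, 1, 3, 4, 6, 9, 9, 9, 11, 13]
ends:   [2, 3, 4, 8, 9, 10, 11, 13, 13, 14]
s0→1 s1→2 e2→1 e3→0 s3→1 e4→0 s4→1 s6→2 e8→1 e9→0 s9→1 s9→2 s9→3  — peak 3.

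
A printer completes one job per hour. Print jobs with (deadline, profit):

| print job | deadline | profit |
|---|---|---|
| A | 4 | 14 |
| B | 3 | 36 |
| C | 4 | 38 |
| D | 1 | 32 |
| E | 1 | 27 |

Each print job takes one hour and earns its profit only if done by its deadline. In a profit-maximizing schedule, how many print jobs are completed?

4

Take jobs in profit order; each goes to the latest open slot no later than its deadline.
Profit order: C=38 B=36 D=32 E=27 A=14
Assign: C→slot 4, B→slot 3, D→slot 1, E skipped, A→slot 2.
Slots: [1:D] [2:A] [3:B] [4:C]
4 of 5 scheduled.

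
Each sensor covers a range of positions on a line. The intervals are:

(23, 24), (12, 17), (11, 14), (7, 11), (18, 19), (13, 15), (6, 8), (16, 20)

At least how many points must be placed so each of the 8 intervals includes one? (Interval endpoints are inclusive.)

4

Sorted: [6,8] [7,11] [11,14] [13,15] [12,17] [18,19] [16,20] [23,24]
{[6,8],[7,11]} hit by 8; {[11,14],[13,15],[12,17]} hit by 14; {[18,19],[16,20]} hit by 19; {[23,24]} hit by 24.
Points: 8, 14, 19, 24 (4 total).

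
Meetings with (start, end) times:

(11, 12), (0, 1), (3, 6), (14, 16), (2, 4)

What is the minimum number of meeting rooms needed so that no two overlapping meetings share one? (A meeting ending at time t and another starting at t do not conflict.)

Events (time:±→running): 0:+→1 1:-→0 2:+→1 3:+→2 … peak 2.

2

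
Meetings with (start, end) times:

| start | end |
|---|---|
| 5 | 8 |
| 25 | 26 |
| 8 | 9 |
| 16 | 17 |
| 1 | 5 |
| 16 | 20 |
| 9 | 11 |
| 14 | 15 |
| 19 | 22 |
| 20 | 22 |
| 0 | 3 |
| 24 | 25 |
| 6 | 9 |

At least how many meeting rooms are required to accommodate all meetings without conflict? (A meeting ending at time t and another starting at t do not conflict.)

2

The answer is the maximum number of intervals overlapping at any instant.
starts: [0, 1, 5, 6, 8, 9, 14, 16, 16, 19, 20, 24, 25]
ends:   [3, 5, 8, 9, 9, 11, 15, 17, 20, 22, 22, 25, 26]
s0→1 s1→2  — peak 2.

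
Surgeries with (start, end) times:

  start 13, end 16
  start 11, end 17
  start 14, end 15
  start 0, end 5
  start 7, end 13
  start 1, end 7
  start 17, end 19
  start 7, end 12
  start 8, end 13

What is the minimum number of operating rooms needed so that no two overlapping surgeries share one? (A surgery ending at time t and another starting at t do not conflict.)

4

Count concurrent intervals with a sweep; the peak is the room count.
starts: [0, 1, 7, 7, 8, 11, 13, 14, 17]
ends:   [5, 7, 12, 13, 13, 15, 16, 17, 19]
s0→1 s1→2 e5→1 e7→0 s7→1 s7→2 s8→3 s11→4  — peak 4.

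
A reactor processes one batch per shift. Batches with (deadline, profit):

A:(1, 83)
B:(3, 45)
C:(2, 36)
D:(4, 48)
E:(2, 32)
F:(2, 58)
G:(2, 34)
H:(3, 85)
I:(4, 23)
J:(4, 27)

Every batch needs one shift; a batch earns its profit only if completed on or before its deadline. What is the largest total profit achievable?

Sort by profit descending; place each in the latest free slot ≤ its deadline.
Profit order: H=85 A=83 F=58 D=48 B=45 C=36 G=34 E=32 J=27 I=23
Assign: H→slot 3, A→slot 1, F→slot 2, D→slot 4, B skipped, C skipped, G skipped, E skipped, J skipped, I skipped.
Slots: [1:A] [2:F] [3:H] [4:D]
Profit = 83 + 58 + 85 + 48 = 274

274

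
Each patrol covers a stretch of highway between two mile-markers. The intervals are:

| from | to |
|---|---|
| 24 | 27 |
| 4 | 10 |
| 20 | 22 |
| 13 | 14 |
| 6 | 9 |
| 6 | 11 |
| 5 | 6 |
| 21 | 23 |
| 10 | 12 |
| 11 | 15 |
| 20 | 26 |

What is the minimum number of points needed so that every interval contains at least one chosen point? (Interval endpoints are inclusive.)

5

By right end: [5,6]  [6,9]  [4,10]  [6,11]  [10,12]  [13,14]  [11,15]  [20,22]  [21,23]  [20,26]  [24,27]
[5,6] uncovered → point at 6; [10,12] uncovered → point at 12; [13,14] uncovered → point at 14; [20,22] uncovered → point at 22; [24,27] uncovered → point at 27.
Points: 6, 12, 14, 22, 27 (5 total).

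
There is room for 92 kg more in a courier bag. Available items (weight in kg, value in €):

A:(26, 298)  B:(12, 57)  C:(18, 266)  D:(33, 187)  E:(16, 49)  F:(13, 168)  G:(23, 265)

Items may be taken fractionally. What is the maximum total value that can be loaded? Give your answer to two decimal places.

Greedy by value/weight ratio, highest first.
Ratios (sorted): C 14.78, F 12.92, G 11.52, A 11.46, D 5.67, B 4.75, E 3.06
take C (18 @ 266); take F (13 @ 168); take G (23 @ 265); take A (26 @ 298); take 12/33 of D → 68.00. Capacity used 92/92.
Total value = 1065.00

1065.00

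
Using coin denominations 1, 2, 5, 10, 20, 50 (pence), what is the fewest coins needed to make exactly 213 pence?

7

213 − 4×50→13 − 1×10→3 − 1×2→1 − 1×1→0
Total coins = 4 + 1 + 1 + 1 = 7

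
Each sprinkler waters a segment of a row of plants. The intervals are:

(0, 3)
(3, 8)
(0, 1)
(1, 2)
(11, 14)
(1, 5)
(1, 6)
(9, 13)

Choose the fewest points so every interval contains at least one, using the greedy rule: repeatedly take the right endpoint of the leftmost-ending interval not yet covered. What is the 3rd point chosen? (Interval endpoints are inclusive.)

13

By right end: [0,1]  [1,2]  [0,3]  [1,5]  [1,6]  [3,8]  [9,13]  [11,14]
[0,1] uncovered → point at 1; [3,8] uncovered → point at 8; [9,13] uncovered → point at 13.
Points: 1, 8, 13 (3 total).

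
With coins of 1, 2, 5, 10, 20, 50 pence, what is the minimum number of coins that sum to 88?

Greedy: take as many of the largest coin as possible, then repeat with the remainder.
88 = 1×50 + 1×20 + 1×10 + 1×5 + 1×2 + 1×1
Total coins = 1 + 1 + 1 + 1 + 1 + 1 = 6

6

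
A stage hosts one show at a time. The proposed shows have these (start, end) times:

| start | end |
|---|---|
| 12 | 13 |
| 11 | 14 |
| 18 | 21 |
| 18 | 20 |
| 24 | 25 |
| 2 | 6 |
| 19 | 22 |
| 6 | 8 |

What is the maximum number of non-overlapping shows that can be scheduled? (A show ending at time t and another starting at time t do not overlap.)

5

Order by finish time; keep every interval that doesn't clash with the previous kept one.
Sorted by end: (2,6)  (6,8)  (12,13)  (11,14)  (18,20)  (18,21)  (19,22)  (24,25)
take (2,6); take (6,8); take (12,13); take (18,20); take (24,25).
Selected 5 shows.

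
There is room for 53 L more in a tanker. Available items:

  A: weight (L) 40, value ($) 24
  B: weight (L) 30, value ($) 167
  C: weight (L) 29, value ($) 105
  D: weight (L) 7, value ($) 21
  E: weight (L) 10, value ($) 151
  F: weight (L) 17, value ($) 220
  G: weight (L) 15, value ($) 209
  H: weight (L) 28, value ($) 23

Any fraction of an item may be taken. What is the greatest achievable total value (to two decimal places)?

Order: E (151/10=15.10) > G (209/15=13.93) > F (220/17=12.94) > B (167/30=5.57) > C (105/29=3.62) > D (21/7=3.00) > H (23/28=0.82) > A (24/40=0.60)
Fill: take E (10 @ 151) → take G (15 @ 209) → take F (17 @ 220) → take 11/30 of B → 61.23; 53/53 used.
Total value = 641.23

641.23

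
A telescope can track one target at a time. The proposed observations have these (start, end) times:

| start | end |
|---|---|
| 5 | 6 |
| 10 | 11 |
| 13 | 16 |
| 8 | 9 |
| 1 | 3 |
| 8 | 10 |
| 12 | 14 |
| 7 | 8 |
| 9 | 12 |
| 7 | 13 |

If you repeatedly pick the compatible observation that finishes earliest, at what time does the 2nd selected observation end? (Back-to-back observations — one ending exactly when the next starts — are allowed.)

Sort by end time and greedily take each interval whose start is ≥ the last chosen end.
By end time: (1,3), (5,6), (7,8), (8,9), (8,10), (10,11), (9,12), (7,13), (12,14), (13,16).
Pick (1,3); next start ≥ 3 → (5,6); next start ≥ 6 → (7,8); next start ≥ 8 → (8,9); next start ≥ 9 → (10,11); next start ≥ 11 → (12,14).
Selected: (1,3) (5,6) (7,8) (8,9) (10,11) (12,14)

6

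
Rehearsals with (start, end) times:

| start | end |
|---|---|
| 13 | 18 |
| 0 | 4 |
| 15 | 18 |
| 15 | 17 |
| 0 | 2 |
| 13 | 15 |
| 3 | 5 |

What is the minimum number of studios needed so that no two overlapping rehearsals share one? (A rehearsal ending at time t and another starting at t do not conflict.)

3

Count concurrent intervals with a sweep; the peak is the room count.
Events (time:±→running): 0:+→1 0:+→2 2:-→1 3:+→2 4:-→1 5:-→0 13:+→1 13:+→2 15:-→1 15:+→2 15:+→3 … peak 3.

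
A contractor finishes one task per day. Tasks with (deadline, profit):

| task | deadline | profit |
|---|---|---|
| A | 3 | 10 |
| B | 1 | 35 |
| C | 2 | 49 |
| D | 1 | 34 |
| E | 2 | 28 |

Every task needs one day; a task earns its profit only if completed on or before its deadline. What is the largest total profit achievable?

By profit: C(d2,49), B(d1,35), D(d1,34), E(d2,28), A(d3,10)
C→slot 2; B→slot 1; D skipped; E skipped; A→slot 3.
Profit = 35 + 49 + 10 = 94

94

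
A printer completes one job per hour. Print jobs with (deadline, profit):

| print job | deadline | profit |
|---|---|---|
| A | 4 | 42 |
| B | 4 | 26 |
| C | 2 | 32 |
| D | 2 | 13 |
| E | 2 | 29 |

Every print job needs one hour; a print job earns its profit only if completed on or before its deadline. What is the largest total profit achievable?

129

Take jobs in profit order; each goes to the latest open slot no later than its deadline.
By profit: A(d4,42), C(d2,32), E(d2,29), B(d4,26), D(d2,13)
A→slot 4; C→slot 2; E→slot 1; B→slot 3; D skipped.
Profit = 29 + 32 + 26 + 42 = 129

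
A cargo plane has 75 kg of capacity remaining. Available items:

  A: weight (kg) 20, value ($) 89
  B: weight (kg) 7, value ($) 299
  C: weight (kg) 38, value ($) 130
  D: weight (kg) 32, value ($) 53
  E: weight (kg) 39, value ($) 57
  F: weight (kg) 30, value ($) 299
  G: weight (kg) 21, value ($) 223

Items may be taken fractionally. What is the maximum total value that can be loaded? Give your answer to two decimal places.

Ratios (sorted): B 42.71, G 10.62, F 9.97, A 4.45, C 3.42, D 1.66, E 1.46
take B (7 @ 299); take G (21 @ 223); take F (30 @ 299); take 17/20 of A → 75.65. Capacity used 75/75.
Total value = 896.65

896.65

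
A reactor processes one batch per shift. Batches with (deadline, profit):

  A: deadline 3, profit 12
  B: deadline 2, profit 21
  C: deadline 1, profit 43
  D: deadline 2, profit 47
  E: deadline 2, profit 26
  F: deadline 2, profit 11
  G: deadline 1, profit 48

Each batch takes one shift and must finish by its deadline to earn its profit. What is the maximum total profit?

Take jobs in profit order; each goes to the latest open slot no later than its deadline.
Profit order: G=48 D=47 C=43 E=26 B=21 A=12 F=11
Assign: G→slot 1, D→slot 2, C skipped, E skipped, B skipped, A→slot 3, F skipped.
Slots: [1:G] [2:D] [3:A]
Profit = 48 + 47 + 12 = 107

107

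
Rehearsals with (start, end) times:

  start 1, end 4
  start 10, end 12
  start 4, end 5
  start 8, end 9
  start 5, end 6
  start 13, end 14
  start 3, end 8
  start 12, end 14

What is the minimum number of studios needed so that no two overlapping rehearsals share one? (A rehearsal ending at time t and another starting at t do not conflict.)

2

The answer is the maximum number of intervals overlapping at any instant.
Events (time:±→running): 1:+→1 3:+→2 … peak 2.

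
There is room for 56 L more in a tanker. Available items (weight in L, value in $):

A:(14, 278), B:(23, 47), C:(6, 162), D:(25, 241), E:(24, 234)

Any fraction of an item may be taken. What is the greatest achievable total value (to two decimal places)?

Ratios (sorted): C 27.00, A 19.86, E 9.75, D 9.64, B 2.04
take C (6 @ 162); take A (14 @ 278); take E (24 @ 234); take 12/25 of D → 115.68. Capacity used 56/56.
Total value = 789.68

789.68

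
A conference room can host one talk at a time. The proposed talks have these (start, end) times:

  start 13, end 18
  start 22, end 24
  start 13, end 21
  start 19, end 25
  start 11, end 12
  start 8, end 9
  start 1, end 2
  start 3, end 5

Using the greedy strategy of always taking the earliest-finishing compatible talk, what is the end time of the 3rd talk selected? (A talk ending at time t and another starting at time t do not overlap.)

9

By end time: (1,2), (3,5), (8,9), (11,12), (13,18), (13,21), (22,24), (19,25).
Pick (1,2); next start ≥ 2 → (3,5); next start ≥ 5 → (8,9); next start ≥ 9 → (11,12); next start ≥ 12 → (13,18); next start ≥ 18 → (22,24).
Selected: (1,2) (3,5) (8,9) (11,12) (13,18) (22,24)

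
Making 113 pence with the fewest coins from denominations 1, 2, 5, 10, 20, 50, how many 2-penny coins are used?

Greedy: take as many of the largest coin as possible, then repeat with the remainder.
113 − 2×50→13 − 1×10→3 − 1×2→1 − 1×1→0
Count of 2: 1

1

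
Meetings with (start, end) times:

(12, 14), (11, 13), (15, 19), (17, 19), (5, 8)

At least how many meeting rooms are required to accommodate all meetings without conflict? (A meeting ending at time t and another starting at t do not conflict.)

Events (time:±→running): 5:+→1 8:-→0 11:+→1 12:+→2 … peak 2.

2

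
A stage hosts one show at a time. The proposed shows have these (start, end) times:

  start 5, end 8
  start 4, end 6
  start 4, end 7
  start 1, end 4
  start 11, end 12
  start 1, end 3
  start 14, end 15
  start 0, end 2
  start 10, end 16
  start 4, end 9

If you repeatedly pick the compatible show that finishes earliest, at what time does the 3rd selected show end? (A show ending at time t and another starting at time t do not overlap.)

Greedy by earliest finish: after sorting by end time, pick each interval compatible with the last pick.
By end time: (0,2), (1,3), (1,4), (4,6), (4,7), (5,8), (4,9), (11,12), (14,15), (10,16).
Pick (0,2); next start ≥ 2 → (4,6); next start ≥ 6 → (11,12); next start ≥ 12 → (14,15).
Selected: (0,2) (4,6) (11,12) (14,15)

12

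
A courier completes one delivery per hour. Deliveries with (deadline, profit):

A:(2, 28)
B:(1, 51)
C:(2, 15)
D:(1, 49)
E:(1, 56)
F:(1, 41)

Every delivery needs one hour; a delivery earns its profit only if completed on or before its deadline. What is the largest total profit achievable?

Profit order: E=56 B=51 D=49 F=41 A=28 C=15
Assign: E→slot 1, B skipped, D skipped, F skipped, A→slot 2, C skipped.
Slots: [1:E] [2:A]
Profit = 56 + 28 = 84

84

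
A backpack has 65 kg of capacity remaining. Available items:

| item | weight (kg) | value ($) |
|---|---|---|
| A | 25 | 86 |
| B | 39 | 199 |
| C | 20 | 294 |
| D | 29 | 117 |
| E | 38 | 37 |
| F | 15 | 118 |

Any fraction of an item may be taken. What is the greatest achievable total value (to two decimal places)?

565.08

Ratios (sorted): C 14.70, F 7.87, B 5.10, D 4.03, A 3.44, E 0.97
take C (20 @ 294); take F (15 @ 118); take 30/39 of B → 153.08. Capacity used 65/65.
Total value = 565.08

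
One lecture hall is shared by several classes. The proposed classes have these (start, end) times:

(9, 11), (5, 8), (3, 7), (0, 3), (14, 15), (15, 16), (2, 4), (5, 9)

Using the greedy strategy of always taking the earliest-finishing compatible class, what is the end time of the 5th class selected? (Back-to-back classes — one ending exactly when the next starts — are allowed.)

Order by finish time; keep every interval that doesn't clash with the previous kept one.
By end time: (0,3), (2,4), (3,7), (5,8), (5,9), (9,11), (14,15), (15,16).
Pick (0,3); next start ≥ 3 → (3,7); next start ≥ 7 → (9,11); next start ≥ 11 → (14,15); next start ≥ 15 → (15,16).
Selected: (0,3) (3,7) (9,11) (14,15) (15,16)

16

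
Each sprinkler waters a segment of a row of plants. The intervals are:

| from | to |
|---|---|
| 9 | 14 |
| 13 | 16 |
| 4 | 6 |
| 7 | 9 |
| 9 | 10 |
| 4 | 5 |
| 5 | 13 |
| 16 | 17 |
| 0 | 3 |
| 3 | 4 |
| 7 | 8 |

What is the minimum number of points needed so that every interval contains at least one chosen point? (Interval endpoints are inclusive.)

5

Sort by right endpoint; whenever an interval is uncovered, place a point at its right end.
By right end: [0,3]  [3,4]  [4,5]  [4,6]  [7,8]  [7,9]  [9,10]  [5,13]  [9,14]  [13,16]  [16,17]
[0,3] uncovered → point at 3; [4,5] uncovered → point at 5; [7,8] uncovered → point at 8; [9,10] uncovered → point at 10; [13,16] uncovered → point at 16.
Points: 3, 5, 8, 10, 16 (5 total).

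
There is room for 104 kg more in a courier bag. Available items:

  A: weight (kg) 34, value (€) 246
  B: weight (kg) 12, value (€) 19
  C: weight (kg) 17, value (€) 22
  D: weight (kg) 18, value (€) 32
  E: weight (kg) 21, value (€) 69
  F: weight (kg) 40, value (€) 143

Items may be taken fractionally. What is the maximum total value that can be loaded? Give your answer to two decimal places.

Order: A (246/34=7.24) > F (143/40=3.58) > E (69/21=3.29) > D (32/18=1.78) > B (19/12=1.58) > C (22/17=1.29)
Fill: take A (34 @ 246) → take F (40 @ 143) → take E (21 @ 69) → take 9/18 of D → 16.00; 104/104 used.
Total value = 474.00

474.00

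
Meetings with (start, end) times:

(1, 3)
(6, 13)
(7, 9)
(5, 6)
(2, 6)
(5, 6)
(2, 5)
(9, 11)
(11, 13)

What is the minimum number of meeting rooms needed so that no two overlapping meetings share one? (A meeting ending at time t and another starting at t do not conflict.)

3

Count concurrent intervals with a sweep; the peak is the room count.
Events (time:±→running): 1:+→1 2:+→2 2:+→3 … peak 3.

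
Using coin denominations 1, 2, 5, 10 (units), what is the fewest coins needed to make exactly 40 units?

Greedy: take as many of the largest coin as possible, then repeat with the remainder.
40 = 4×10
Total coins = 4 = 4

4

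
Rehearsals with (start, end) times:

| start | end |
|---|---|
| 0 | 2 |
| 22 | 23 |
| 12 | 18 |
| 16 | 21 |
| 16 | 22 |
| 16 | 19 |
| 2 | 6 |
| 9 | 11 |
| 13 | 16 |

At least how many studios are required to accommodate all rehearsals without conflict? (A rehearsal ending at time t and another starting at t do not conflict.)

Count concurrent intervals with a sweep; the peak is the room count.
Events (time:±→running): 0:+→1 2:-→0 2:+→1 6:-→0 9:+→1 11:-→0 12:+→1 13:+→2 16:-→1 16:+→2 16:+→3 16:+→4 … peak 4.

4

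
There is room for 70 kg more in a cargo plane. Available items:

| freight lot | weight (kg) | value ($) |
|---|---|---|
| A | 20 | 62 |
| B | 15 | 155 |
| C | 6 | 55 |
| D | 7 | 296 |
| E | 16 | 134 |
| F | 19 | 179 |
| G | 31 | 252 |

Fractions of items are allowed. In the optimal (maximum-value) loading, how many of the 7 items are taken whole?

5

Sort by value per unit weight and fill in that order.
Ratios (sorted): D 42.29, B 10.33, F 9.42, C 9.17, E 8.38, G 8.13, A 3.10
take D (7 @ 296); take B (15 @ 155); take F (19 @ 179); take C (6 @ 55); take E (16 @ 134); take 7/31 of G → 56.90. Capacity used 70/70.
5 item(s) taken whole; one partial (take 7/31 of G).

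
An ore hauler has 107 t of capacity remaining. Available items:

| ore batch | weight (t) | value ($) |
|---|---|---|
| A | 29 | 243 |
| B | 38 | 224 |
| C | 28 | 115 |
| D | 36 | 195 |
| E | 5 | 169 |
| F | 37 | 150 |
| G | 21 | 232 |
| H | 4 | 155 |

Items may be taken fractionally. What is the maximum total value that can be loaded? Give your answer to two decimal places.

1077.17

Greedy by value/weight ratio, highest first.
Ratios (sorted): H 38.75, E 33.80, G 11.05, A 8.38, B 5.89, D 5.42, C 4.11, F 4.05
take H (4 @ 155); take E (5 @ 169); take G (21 @ 232); take A (29 @ 243); take B (38 @ 224); take 10/36 of D → 54.17. Capacity used 107/107.
Total value = 1077.17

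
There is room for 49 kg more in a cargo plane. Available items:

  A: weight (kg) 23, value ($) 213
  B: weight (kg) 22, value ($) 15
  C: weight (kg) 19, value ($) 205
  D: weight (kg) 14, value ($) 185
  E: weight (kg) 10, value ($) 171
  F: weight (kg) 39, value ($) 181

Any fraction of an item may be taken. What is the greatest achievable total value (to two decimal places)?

616.57

Ratios (sorted): E 17.10, D 13.21, C 10.79, A 9.26, F 4.64, B 0.68
take E (10 @ 171); take D (14 @ 185); take C (19 @ 205); take 6/23 of A → 55.57. Capacity used 49/49.
Total value = 616.57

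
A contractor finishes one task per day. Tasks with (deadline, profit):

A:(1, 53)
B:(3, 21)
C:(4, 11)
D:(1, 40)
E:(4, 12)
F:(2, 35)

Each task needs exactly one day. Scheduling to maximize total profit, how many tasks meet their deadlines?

4

Sort by profit descending; place each in the latest free slot ≤ its deadline.
By profit: A(d1,53), D(d1,40), F(d2,35), B(d3,21), E(d4,12), C(d4,11)
A→slot 1; D skipped; F→slot 2; B→slot 3; E→slot 4; C skipped.
4 of 6 scheduled.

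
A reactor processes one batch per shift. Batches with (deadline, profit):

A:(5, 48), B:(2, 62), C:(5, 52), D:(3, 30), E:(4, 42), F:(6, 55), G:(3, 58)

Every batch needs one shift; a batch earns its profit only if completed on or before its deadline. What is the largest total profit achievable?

317

Profit order: B=62 G=58 F=55 C=52 A=48 E=42 D=30
Assign: B→slot 2, G→slot 3, F→slot 6, C→slot 5, A→slot 4, E→slot 1, D skipped.
Slots: [1:E] [2:B] [3:G] [4:A] [5:C] [6:F]
Profit = 42 + 62 + 58 + 48 + 52 + 55 = 317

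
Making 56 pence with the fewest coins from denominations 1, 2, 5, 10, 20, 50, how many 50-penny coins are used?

Greedy: take as many of the largest coin as possible, then repeat with the remainder.
56 = 1×50 + 1×5 + 1×1
Count of 50: 1

1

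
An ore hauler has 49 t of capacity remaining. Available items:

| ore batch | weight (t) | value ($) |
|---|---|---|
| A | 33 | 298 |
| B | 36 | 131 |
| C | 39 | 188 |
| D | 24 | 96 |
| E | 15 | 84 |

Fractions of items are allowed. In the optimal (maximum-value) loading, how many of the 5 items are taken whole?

2

Sort by value per unit weight and fill in that order.
Ratios (sorted): A 9.03, E 5.60, C 4.82, D 4.00, B 3.64
take A (33 @ 298); take E (15 @ 84); take 1/39 of C → 4.82. Capacity used 49/49.
2 item(s) taken whole; one partial (take 1/39 of C).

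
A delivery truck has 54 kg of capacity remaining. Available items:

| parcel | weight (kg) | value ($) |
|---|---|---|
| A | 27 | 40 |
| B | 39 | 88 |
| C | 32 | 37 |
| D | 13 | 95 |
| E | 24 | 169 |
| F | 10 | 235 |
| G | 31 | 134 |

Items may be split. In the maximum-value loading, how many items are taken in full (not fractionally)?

3

Sort by value per unit weight and fill in that order.
Order: F (235/10=23.50) > D (95/13=7.31) > E (169/24=7.04) > G (134/31=4.32) > B (88/39=2.26) > A (40/27=1.48) > C (37/32=1.16)
Fill: take F (10 @ 235) → take D (13 @ 95) → take E (24 @ 169) → take 7/31 of G → 30.26; 54/54 used.
3 item(s) taken whole; one partial (take 7/31 of G).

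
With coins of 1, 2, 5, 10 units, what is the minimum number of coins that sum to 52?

52 − 5×10→2 − 1×2→0
Total coins = 5 + 1 = 6

6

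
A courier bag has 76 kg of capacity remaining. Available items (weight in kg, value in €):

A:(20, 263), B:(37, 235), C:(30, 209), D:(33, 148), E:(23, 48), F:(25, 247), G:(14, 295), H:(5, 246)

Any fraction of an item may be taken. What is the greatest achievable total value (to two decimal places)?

1134.60

Ratios (sorted): H 49.20, G 21.07, A 13.15, F 9.88, C 6.97, B 6.35, D 4.48, E 2.09
take H (5 @ 246); take G (14 @ 295); take A (20 @ 263); take F (25 @ 247); take 12/30 of C → 83.60. Capacity used 76/76.
Total value = 1134.60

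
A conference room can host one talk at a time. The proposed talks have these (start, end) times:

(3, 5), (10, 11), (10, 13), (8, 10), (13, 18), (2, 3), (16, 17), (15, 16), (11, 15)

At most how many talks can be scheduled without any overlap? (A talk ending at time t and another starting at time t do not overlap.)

Sorted by end: (2,3)  (3,5)  (8,10)  (10,11)  (10,13)  (11,15)  (15,16)  (16,17)  (13,18)
take (2,3); take (3,5); take (8,10); take (10,11); take (11,15); take (15,16); take (16,17).
Selected 7 talks.

7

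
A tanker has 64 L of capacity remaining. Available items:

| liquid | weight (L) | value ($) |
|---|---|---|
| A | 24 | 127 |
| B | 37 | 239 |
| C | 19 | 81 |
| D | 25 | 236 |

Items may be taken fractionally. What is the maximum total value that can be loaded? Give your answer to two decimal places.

485.58

Sort by value per unit weight and fill in that order.
Order: D (236/25=9.44) > B (239/37=6.46) > A (127/24=5.29) > C (81/19=4.26)
Fill: take D (25 @ 236) → take B (37 @ 239) → take 2/24 of A → 10.58; 64/64 used.
Total value = 485.58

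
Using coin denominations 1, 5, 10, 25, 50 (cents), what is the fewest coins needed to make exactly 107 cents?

Use the largest denomination that fits, subtract, and repeat.
107 = 2×50 + 1×5 + 2×1
Total coins = 2 + 1 + 2 = 5

5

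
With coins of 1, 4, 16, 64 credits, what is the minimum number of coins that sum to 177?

177 − 2×64→49 − 3×16→1 − 1×1→0
Total coins = 2 + 3 + 1 = 6

6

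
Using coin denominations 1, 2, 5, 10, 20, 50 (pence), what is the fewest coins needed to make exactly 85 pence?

4

Use the largest denomination that fits, subtract, and repeat.
85 − 1×50→35 − 1×20→15 − 1×10→5 − 1×5→0
Total coins = 1 + 1 + 1 + 1 = 4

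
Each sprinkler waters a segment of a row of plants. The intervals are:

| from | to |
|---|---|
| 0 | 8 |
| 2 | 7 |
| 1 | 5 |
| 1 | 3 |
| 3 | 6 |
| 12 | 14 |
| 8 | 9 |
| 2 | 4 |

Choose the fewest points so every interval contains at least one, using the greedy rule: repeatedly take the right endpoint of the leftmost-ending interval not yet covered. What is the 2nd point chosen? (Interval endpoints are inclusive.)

By right end: [1,3]  [2,4]  [1,5]  [3,6]  [2,7]  [0,8]  [8,9]  [12,14]
[1,3] uncovered → point at 3; [8,9] uncovered → point at 9; [12,14] uncovered → point at 14.
Points: 3, 9, 14 (3 total).

9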